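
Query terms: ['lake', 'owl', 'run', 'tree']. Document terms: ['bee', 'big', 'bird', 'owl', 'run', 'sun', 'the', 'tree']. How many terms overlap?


Query terms: ['lake', 'owl', 'run', 'tree']
Document terms: ['bee', 'big', 'bird', 'owl', 'run', 'sun', 'the', 'tree']
Common terms: ['owl', 'run', 'tree']
Overlap count = 3

3


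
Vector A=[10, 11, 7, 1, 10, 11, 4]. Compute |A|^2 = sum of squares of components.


|A|^2 = sum of squared components
A[0]^2 = 10^2 = 100
A[1]^2 = 11^2 = 121
A[2]^2 = 7^2 = 49
A[3]^2 = 1^2 = 1
A[4]^2 = 10^2 = 100
A[5]^2 = 11^2 = 121
A[6]^2 = 4^2 = 16
Sum = 100 + 121 + 49 + 1 + 100 + 121 + 16 = 508

508


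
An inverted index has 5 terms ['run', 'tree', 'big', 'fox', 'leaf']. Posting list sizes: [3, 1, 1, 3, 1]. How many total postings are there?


Summing posting list sizes:
'run': 3 postings
'tree': 1 postings
'big': 1 postings
'fox': 3 postings
'leaf': 1 postings
Total = 3 + 1 + 1 + 3 + 1 = 9

9


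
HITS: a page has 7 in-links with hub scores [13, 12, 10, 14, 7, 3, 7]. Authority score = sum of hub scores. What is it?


Authority = sum of hub scores of in-linkers
In-link 1: hub score = 13
In-link 2: hub score = 12
In-link 3: hub score = 10
In-link 4: hub score = 14
In-link 5: hub score = 7
In-link 6: hub score = 3
In-link 7: hub score = 7
Authority = 13 + 12 + 10 + 14 + 7 + 3 + 7 = 66

66


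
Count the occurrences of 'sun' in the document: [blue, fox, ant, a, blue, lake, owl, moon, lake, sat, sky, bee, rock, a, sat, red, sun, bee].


Document has 18 words
Scanning for 'sun':
Found at positions: [16]
Count = 1

1


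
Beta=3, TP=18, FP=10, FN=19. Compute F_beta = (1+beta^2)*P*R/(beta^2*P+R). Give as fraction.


P = TP/(TP+FP) = 18/28 = 9/14
R = TP/(TP+FN) = 18/37 = 18/37
beta^2 = 3^2 = 9
(1 + beta^2) = 10
Numerator = (1+beta^2)*P*R = 810/259
Denominator = beta^2*P + R = 81/14 + 18/37 = 3249/518
F_beta = 180/361

180/361


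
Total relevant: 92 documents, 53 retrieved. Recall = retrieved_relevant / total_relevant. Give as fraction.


Recall = retrieved_relevant / total_relevant
= 53 / 92
= 53 / (53 + 39)
= 53/92

53/92


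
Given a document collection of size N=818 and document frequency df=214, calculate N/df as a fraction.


IDF ratio = N / df
= 818 / 214
= 409/107

409/107


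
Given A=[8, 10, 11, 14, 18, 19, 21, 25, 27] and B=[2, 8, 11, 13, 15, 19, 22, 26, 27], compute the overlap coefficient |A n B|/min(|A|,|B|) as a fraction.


A intersect B = [8, 11, 19, 27]
|A intersect B| = 4
min(|A|, |B|) = min(9, 9) = 9
Overlap = 4 / 9 = 4/9

4/9


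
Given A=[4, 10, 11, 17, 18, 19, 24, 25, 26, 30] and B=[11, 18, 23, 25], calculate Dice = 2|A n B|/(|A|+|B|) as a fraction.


A intersect B = [11, 18, 25]
|A intersect B| = 3
|A| = 10, |B| = 4
Dice = 2*3 / (10+4)
= 6 / 14 = 3/7

3/7


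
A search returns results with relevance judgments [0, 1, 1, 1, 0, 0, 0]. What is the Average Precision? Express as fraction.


Computing P@k for each relevant position:
Position 1: not relevant
Position 2: relevant, P@2 = 1/2 = 1/2
Position 3: relevant, P@3 = 2/3 = 2/3
Position 4: relevant, P@4 = 3/4 = 3/4
Position 5: not relevant
Position 6: not relevant
Position 7: not relevant
Sum of P@k = 1/2 + 2/3 + 3/4 = 23/12
AP = 23/12 / 3 = 23/36

23/36


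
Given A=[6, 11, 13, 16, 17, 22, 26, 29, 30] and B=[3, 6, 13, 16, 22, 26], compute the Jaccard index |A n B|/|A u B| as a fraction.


A intersect B = [6, 13, 16, 22, 26]
|A intersect B| = 5
A union B = [3, 6, 11, 13, 16, 17, 22, 26, 29, 30]
|A union B| = 10
Jaccard = 5/10 = 1/2

1/2


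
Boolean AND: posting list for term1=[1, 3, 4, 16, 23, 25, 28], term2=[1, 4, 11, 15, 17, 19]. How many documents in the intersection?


Boolean AND: find intersection of posting lists
term1 docs: [1, 3, 4, 16, 23, 25, 28]
term2 docs: [1, 4, 11, 15, 17, 19]
Intersection: [1, 4]
|intersection| = 2

2


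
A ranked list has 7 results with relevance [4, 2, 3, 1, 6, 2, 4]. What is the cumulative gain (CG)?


Cumulative Gain = sum of relevance scores
Position 1: rel=4, running sum=4
Position 2: rel=2, running sum=6
Position 3: rel=3, running sum=9
Position 4: rel=1, running sum=10
Position 5: rel=6, running sum=16
Position 6: rel=2, running sum=18
Position 7: rel=4, running sum=22
CG = 22

22


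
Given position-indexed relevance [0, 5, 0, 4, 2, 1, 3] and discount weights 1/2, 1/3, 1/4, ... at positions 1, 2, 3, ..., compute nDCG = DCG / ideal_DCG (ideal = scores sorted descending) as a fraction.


Position discount weights w_i = 1/(i+1) for i=1..7:
Weights = [1/2, 1/3, 1/4, 1/5, 1/6, 1/7, 1/8]
Actual relevance: [0, 5, 0, 4, 2, 1, 3]
DCG = 0/2 + 5/3 + 0/4 + 4/5 + 2/6 + 1/7 + 3/8 = 929/280
Ideal relevance (sorted desc): [5, 4, 3, 2, 1, 0, 0]
Ideal DCG = 5/2 + 4/3 + 3/4 + 2/5 + 1/6 + 0/7 + 0/8 = 103/20
nDCG = DCG / ideal_DCG = 929/280 / 103/20 = 929/1442

929/1442


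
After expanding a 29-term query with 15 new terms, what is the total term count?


Original terms: 29
Expansion terms: 15
Total = 29 + 15 = 44

44


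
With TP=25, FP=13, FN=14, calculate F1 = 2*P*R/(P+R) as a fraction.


F1 = 2 * P * R / (P + R)
P = TP/(TP+FP) = 25/38 = 25/38
R = TP/(TP+FN) = 25/39 = 25/39
2 * P * R = 2 * 25/38 * 25/39 = 625/741
P + R = 25/38 + 25/39 = 1925/1482
F1 = 625/741 / 1925/1482 = 50/77

50/77


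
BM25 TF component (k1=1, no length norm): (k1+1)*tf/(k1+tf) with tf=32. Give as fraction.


BM25 TF component = (k1+1)*tf / (k1+tf)
k1 = 1, tf = 32
Numerator = (1+1)*32 = 64
Denominator = 1 + 32 = 33
= 64/33 = 64/33

64/33


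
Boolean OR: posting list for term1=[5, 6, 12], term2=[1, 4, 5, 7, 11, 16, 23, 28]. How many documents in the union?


Boolean OR: find union of posting lists
term1 docs: [5, 6, 12]
term2 docs: [1, 4, 5, 7, 11, 16, 23, 28]
Union: [1, 4, 5, 6, 7, 11, 12, 16, 23, 28]
|union| = 10

10


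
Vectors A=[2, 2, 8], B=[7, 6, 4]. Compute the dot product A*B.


Dot product = sum of element-wise products
A[0]*B[0] = 2*7 = 14
A[1]*B[1] = 2*6 = 12
A[2]*B[2] = 8*4 = 32
Sum = 14 + 12 + 32 = 58

58


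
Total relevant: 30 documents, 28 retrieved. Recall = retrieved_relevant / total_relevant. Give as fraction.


Recall = retrieved_relevant / total_relevant
= 28 / 30
= 28 / (28 + 2)
= 14/15

14/15


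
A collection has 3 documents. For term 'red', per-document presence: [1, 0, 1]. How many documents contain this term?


Checking each document for 'red':
Doc 1: present
Doc 2: absent
Doc 3: present
df = sum of presences = 1 + 0 + 1 = 2

2


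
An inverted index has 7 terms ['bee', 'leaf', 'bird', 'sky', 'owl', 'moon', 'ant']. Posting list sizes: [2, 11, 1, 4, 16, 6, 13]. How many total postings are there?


Summing posting list sizes:
'bee': 2 postings
'leaf': 11 postings
'bird': 1 postings
'sky': 4 postings
'owl': 16 postings
'moon': 6 postings
'ant': 13 postings
Total = 2 + 11 + 1 + 4 + 16 + 6 + 13 = 53

53


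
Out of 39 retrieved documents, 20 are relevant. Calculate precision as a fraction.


Precision = relevant_retrieved / total_retrieved
= 20 / 39
= 20 / (20 + 19)
= 20/39

20/39


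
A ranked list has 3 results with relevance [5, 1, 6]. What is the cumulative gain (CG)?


Cumulative Gain = sum of relevance scores
Position 1: rel=5, running sum=5
Position 2: rel=1, running sum=6
Position 3: rel=6, running sum=12
CG = 12

12


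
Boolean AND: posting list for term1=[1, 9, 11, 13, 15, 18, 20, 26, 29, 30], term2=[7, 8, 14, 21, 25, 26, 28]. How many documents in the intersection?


Boolean AND: find intersection of posting lists
term1 docs: [1, 9, 11, 13, 15, 18, 20, 26, 29, 30]
term2 docs: [7, 8, 14, 21, 25, 26, 28]
Intersection: [26]
|intersection| = 1

1


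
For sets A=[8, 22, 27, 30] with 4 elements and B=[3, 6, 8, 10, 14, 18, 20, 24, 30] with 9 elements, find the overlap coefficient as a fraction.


A intersect B = [8, 30]
|A intersect B| = 2
min(|A|, |B|) = min(4, 9) = 4
Overlap = 2 / 4 = 1/2

1/2


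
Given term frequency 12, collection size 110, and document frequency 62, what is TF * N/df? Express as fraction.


TF * (N/df)
= 12 * (110/62)
= 12 * 55/31
= 660/31

660/31


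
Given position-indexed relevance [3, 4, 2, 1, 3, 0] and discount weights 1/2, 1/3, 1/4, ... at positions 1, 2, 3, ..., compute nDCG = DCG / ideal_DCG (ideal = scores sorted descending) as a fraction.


Position discount weights w_i = 1/(i+1) for i=1..6:
Weights = [1/2, 1/3, 1/4, 1/5, 1/6, 1/7]
Actual relevance: [3, 4, 2, 1, 3, 0]
DCG = 3/2 + 4/3 + 2/4 + 1/5 + 3/6 + 0/7 = 121/30
Ideal relevance (sorted desc): [4, 3, 3, 2, 1, 0]
Ideal DCG = 4/2 + 3/3 + 3/4 + 2/5 + 1/6 + 0/7 = 259/60
nDCG = DCG / ideal_DCG = 121/30 / 259/60 = 242/259

242/259


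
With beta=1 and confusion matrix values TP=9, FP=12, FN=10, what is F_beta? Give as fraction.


P = TP/(TP+FP) = 9/21 = 3/7
R = TP/(TP+FN) = 9/19 = 9/19
beta^2 = 1^2 = 1
(1 + beta^2) = 2
Numerator = (1+beta^2)*P*R = 54/133
Denominator = beta^2*P + R = 3/7 + 9/19 = 120/133
F_beta = 9/20

9/20


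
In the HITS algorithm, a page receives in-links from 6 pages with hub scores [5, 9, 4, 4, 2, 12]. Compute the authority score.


Authority = sum of hub scores of in-linkers
In-link 1: hub score = 5
In-link 2: hub score = 9
In-link 3: hub score = 4
In-link 4: hub score = 4
In-link 5: hub score = 2
In-link 6: hub score = 12
Authority = 5 + 9 + 4 + 4 + 2 + 12 = 36

36


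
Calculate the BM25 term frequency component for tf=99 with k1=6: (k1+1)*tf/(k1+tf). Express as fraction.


BM25 TF component = (k1+1)*tf / (k1+tf)
k1 = 6, tf = 99
Numerator = (6+1)*99 = 693
Denominator = 6 + 99 = 105
= 693/105 = 33/5

33/5


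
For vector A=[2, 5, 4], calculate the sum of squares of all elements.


|A|^2 = sum of squared components
A[0]^2 = 2^2 = 4
A[1]^2 = 5^2 = 25
A[2]^2 = 4^2 = 16
Sum = 4 + 25 + 16 = 45

45


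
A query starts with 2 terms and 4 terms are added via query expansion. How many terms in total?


Original terms: 2
Expansion terms: 4
Total = 2 + 4 = 6

6


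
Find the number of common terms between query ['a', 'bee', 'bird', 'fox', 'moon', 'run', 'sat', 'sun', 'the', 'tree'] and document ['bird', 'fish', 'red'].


Query terms: ['a', 'bee', 'bird', 'fox', 'moon', 'run', 'sat', 'sun', 'the', 'tree']
Document terms: ['bird', 'fish', 'red']
Common terms: ['bird']
Overlap count = 1

1


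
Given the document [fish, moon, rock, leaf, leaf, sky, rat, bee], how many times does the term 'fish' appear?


Document has 8 words
Scanning for 'fish':
Found at positions: [0]
Count = 1

1


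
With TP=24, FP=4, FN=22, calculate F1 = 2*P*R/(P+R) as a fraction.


F1 = 2 * P * R / (P + R)
P = TP/(TP+FP) = 24/28 = 6/7
R = TP/(TP+FN) = 24/46 = 12/23
2 * P * R = 2 * 6/7 * 12/23 = 144/161
P + R = 6/7 + 12/23 = 222/161
F1 = 144/161 / 222/161 = 24/37

24/37


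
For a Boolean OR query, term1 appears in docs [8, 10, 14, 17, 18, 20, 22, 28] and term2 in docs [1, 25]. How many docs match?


Boolean OR: find union of posting lists
term1 docs: [8, 10, 14, 17, 18, 20, 22, 28]
term2 docs: [1, 25]
Union: [1, 8, 10, 14, 17, 18, 20, 22, 25, 28]
|union| = 10

10


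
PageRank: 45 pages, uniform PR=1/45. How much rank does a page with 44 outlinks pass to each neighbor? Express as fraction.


Initial PR = 1/45 = 1/45
Outlinks = 44
Contribution per link = PR / outlinks
= 1/45 / 44
= 1/1980

1/1980


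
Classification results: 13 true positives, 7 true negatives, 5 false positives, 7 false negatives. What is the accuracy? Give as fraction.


Accuracy = (TP + TN) / (TP + TN + FP + FN)
TP + TN = 13 + 7 = 20
Total = 13 + 7 + 5 + 7 = 32
Accuracy = 20 / 32 = 5/8

5/8


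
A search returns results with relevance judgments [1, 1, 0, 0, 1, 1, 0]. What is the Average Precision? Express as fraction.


Computing P@k for each relevant position:
Position 1: relevant, P@1 = 1/1 = 1
Position 2: relevant, P@2 = 2/2 = 1
Position 3: not relevant
Position 4: not relevant
Position 5: relevant, P@5 = 3/5 = 3/5
Position 6: relevant, P@6 = 4/6 = 2/3
Position 7: not relevant
Sum of P@k = 1 + 1 + 3/5 + 2/3 = 49/15
AP = 49/15 / 4 = 49/60

49/60


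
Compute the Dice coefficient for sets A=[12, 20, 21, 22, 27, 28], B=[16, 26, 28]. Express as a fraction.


A intersect B = [28]
|A intersect B| = 1
|A| = 6, |B| = 3
Dice = 2*1 / (6+3)
= 2 / 9 = 2/9

2/9


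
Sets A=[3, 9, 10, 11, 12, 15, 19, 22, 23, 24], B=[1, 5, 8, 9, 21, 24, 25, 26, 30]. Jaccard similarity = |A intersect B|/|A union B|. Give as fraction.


A intersect B = [9, 24]
|A intersect B| = 2
A union B = [1, 3, 5, 8, 9, 10, 11, 12, 15, 19, 21, 22, 23, 24, 25, 26, 30]
|A union B| = 17
Jaccard = 2/17 = 2/17

2/17


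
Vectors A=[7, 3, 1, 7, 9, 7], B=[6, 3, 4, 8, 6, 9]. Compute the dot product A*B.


Dot product = sum of element-wise products
A[0]*B[0] = 7*6 = 42
A[1]*B[1] = 3*3 = 9
A[2]*B[2] = 1*4 = 4
A[3]*B[3] = 7*8 = 56
A[4]*B[4] = 9*6 = 54
A[5]*B[5] = 7*9 = 63
Sum = 42 + 9 + 4 + 56 + 54 + 63 = 228

228


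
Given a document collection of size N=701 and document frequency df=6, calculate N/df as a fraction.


IDF ratio = N / df
= 701 / 6
= 701/6

701/6


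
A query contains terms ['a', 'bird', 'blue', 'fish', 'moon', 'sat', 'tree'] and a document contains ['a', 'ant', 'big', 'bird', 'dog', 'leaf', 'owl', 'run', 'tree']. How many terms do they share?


Query terms: ['a', 'bird', 'blue', 'fish', 'moon', 'sat', 'tree']
Document terms: ['a', 'ant', 'big', 'bird', 'dog', 'leaf', 'owl', 'run', 'tree']
Common terms: ['a', 'bird', 'tree']
Overlap count = 3

3


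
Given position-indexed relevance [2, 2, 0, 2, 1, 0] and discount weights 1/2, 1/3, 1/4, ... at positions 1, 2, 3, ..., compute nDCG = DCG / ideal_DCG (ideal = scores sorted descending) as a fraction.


Position discount weights w_i = 1/(i+1) for i=1..6:
Weights = [1/2, 1/3, 1/4, 1/5, 1/6, 1/7]
Actual relevance: [2, 2, 0, 2, 1, 0]
DCG = 2/2 + 2/3 + 0/4 + 2/5 + 1/6 + 0/7 = 67/30
Ideal relevance (sorted desc): [2, 2, 2, 1, 0, 0]
Ideal DCG = 2/2 + 2/3 + 2/4 + 1/5 + 0/6 + 0/7 = 71/30
nDCG = DCG / ideal_DCG = 67/30 / 71/30 = 67/71

67/71


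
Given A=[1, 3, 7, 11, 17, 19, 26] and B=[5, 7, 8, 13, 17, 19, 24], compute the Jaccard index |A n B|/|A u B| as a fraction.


A intersect B = [7, 17, 19]
|A intersect B| = 3
A union B = [1, 3, 5, 7, 8, 11, 13, 17, 19, 24, 26]
|A union B| = 11
Jaccard = 3/11 = 3/11

3/11


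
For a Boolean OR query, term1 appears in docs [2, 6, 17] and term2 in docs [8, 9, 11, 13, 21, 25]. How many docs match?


Boolean OR: find union of posting lists
term1 docs: [2, 6, 17]
term2 docs: [8, 9, 11, 13, 21, 25]
Union: [2, 6, 8, 9, 11, 13, 17, 21, 25]
|union| = 9

9


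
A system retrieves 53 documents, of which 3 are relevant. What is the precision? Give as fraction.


Precision = relevant_retrieved / total_retrieved
= 3 / 53
= 3 / (3 + 50)
= 3/53

3/53


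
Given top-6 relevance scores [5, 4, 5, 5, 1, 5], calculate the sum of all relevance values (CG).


Cumulative Gain = sum of relevance scores
Position 1: rel=5, running sum=5
Position 2: rel=4, running sum=9
Position 3: rel=5, running sum=14
Position 4: rel=5, running sum=19
Position 5: rel=1, running sum=20
Position 6: rel=5, running sum=25
CG = 25

25


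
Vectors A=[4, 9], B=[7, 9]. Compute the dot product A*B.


Dot product = sum of element-wise products
A[0]*B[0] = 4*7 = 28
A[1]*B[1] = 9*9 = 81
Sum = 28 + 81 = 109

109


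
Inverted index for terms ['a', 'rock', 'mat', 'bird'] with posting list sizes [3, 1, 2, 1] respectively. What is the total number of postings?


Summing posting list sizes:
'a': 3 postings
'rock': 1 postings
'mat': 2 postings
'bird': 1 postings
Total = 3 + 1 + 2 + 1 = 7

7


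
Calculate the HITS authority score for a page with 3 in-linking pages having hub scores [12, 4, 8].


Authority = sum of hub scores of in-linkers
In-link 1: hub score = 12
In-link 2: hub score = 4
In-link 3: hub score = 8
Authority = 12 + 4 + 8 = 24

24


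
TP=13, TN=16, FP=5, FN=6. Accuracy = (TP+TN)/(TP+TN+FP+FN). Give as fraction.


Accuracy = (TP + TN) / (TP + TN + FP + FN)
TP + TN = 13 + 16 = 29
Total = 13 + 16 + 5 + 6 = 40
Accuracy = 29 / 40 = 29/40

29/40


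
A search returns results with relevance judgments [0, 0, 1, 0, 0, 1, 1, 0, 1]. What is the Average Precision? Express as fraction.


Computing P@k for each relevant position:
Position 1: not relevant
Position 2: not relevant
Position 3: relevant, P@3 = 1/3 = 1/3
Position 4: not relevant
Position 5: not relevant
Position 6: relevant, P@6 = 2/6 = 1/3
Position 7: relevant, P@7 = 3/7 = 3/7
Position 8: not relevant
Position 9: relevant, P@9 = 4/9 = 4/9
Sum of P@k = 1/3 + 1/3 + 3/7 + 4/9 = 97/63
AP = 97/63 / 4 = 97/252

97/252


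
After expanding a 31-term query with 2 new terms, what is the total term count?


Original terms: 31
Expansion terms: 2
Total = 31 + 2 = 33

33


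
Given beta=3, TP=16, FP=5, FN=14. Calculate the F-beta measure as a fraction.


P = TP/(TP+FP) = 16/21 = 16/21
R = TP/(TP+FN) = 16/30 = 8/15
beta^2 = 3^2 = 9
(1 + beta^2) = 10
Numerator = (1+beta^2)*P*R = 256/63
Denominator = beta^2*P + R = 48/7 + 8/15 = 776/105
F_beta = 160/291

160/291


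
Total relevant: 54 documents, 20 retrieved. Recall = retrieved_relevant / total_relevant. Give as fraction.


Recall = retrieved_relevant / total_relevant
= 20 / 54
= 20 / (20 + 34)
= 10/27

10/27


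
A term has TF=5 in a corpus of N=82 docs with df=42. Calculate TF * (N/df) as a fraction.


TF * (N/df)
= 5 * (82/42)
= 5 * 41/21
= 205/21

205/21


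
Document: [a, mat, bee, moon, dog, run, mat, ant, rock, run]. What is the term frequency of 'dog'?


Document has 10 words
Scanning for 'dog':
Found at positions: [4]
Count = 1

1


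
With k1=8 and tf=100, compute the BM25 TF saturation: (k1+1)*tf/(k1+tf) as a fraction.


BM25 TF component = (k1+1)*tf / (k1+tf)
k1 = 8, tf = 100
Numerator = (8+1)*100 = 900
Denominator = 8 + 100 = 108
= 900/108 = 25/3

25/3


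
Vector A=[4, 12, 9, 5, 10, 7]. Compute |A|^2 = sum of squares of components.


|A|^2 = sum of squared components
A[0]^2 = 4^2 = 16
A[1]^2 = 12^2 = 144
A[2]^2 = 9^2 = 81
A[3]^2 = 5^2 = 25
A[4]^2 = 10^2 = 100
A[5]^2 = 7^2 = 49
Sum = 16 + 144 + 81 + 25 + 100 + 49 = 415

415


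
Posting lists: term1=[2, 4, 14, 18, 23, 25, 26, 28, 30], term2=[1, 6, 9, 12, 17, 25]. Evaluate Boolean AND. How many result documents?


Boolean AND: find intersection of posting lists
term1 docs: [2, 4, 14, 18, 23, 25, 26, 28, 30]
term2 docs: [1, 6, 9, 12, 17, 25]
Intersection: [25]
|intersection| = 1

1


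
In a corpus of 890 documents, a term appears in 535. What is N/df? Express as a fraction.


IDF ratio = N / df
= 890 / 535
= 178/107

178/107


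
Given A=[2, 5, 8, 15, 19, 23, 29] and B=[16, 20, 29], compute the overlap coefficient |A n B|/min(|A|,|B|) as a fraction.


A intersect B = [29]
|A intersect B| = 1
min(|A|, |B|) = min(7, 3) = 3
Overlap = 1 / 3 = 1/3

1/3


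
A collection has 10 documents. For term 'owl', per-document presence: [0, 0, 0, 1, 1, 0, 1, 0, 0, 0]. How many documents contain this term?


Checking each document for 'owl':
Doc 1: absent
Doc 2: absent
Doc 3: absent
Doc 4: present
Doc 5: present
Doc 6: absent
Doc 7: present
Doc 8: absent
Doc 9: absent
Doc 10: absent
df = sum of presences = 0 + 0 + 0 + 1 + 1 + 0 + 1 + 0 + 0 + 0 = 3

3


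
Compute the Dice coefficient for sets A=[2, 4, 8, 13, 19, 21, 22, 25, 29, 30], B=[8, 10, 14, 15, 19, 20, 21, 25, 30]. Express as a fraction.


A intersect B = [8, 19, 21, 25, 30]
|A intersect B| = 5
|A| = 10, |B| = 9
Dice = 2*5 / (10+9)
= 10 / 19 = 10/19

10/19


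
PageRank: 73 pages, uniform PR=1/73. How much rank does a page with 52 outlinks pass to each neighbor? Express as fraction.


Initial PR = 1/73 = 1/73
Outlinks = 52
Contribution per link = PR / outlinks
= 1/73 / 52
= 1/3796

1/3796


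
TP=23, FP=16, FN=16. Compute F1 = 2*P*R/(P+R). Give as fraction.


F1 = 2 * P * R / (P + R)
P = TP/(TP+FP) = 23/39 = 23/39
R = TP/(TP+FN) = 23/39 = 23/39
2 * P * R = 2 * 23/39 * 23/39 = 1058/1521
P + R = 23/39 + 23/39 = 46/39
F1 = 1058/1521 / 46/39 = 23/39

23/39


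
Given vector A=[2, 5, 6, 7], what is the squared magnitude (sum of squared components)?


|A|^2 = sum of squared components
A[0]^2 = 2^2 = 4
A[1]^2 = 5^2 = 25
A[2]^2 = 6^2 = 36
A[3]^2 = 7^2 = 49
Sum = 4 + 25 + 36 + 49 = 114

114


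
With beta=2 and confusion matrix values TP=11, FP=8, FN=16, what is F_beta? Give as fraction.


P = TP/(TP+FP) = 11/19 = 11/19
R = TP/(TP+FN) = 11/27 = 11/27
beta^2 = 2^2 = 4
(1 + beta^2) = 5
Numerator = (1+beta^2)*P*R = 605/513
Denominator = beta^2*P + R = 44/19 + 11/27 = 1397/513
F_beta = 55/127

55/127


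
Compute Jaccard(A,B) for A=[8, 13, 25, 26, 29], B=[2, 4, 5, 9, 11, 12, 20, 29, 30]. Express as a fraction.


A intersect B = [29]
|A intersect B| = 1
A union B = [2, 4, 5, 8, 9, 11, 12, 13, 20, 25, 26, 29, 30]
|A union B| = 13
Jaccard = 1/13 = 1/13

1/13


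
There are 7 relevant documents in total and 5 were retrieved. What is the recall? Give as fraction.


Recall = retrieved_relevant / total_relevant
= 5 / 7
= 5 / (5 + 2)
= 5/7

5/7


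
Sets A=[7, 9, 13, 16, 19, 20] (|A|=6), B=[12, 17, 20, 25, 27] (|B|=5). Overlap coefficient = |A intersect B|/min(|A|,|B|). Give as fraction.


A intersect B = [20]
|A intersect B| = 1
min(|A|, |B|) = min(6, 5) = 5
Overlap = 1 / 5 = 1/5

1/5


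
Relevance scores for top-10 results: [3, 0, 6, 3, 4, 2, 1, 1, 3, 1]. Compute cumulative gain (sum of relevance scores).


Cumulative Gain = sum of relevance scores
Position 1: rel=3, running sum=3
Position 2: rel=0, running sum=3
Position 3: rel=6, running sum=9
Position 4: rel=3, running sum=12
Position 5: rel=4, running sum=16
Position 6: rel=2, running sum=18
Position 7: rel=1, running sum=19
Position 8: rel=1, running sum=20
Position 9: rel=3, running sum=23
Position 10: rel=1, running sum=24
CG = 24

24


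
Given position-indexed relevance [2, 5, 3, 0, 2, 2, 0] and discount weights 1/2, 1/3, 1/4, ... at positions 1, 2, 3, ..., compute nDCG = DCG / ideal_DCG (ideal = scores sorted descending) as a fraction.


Position discount weights w_i = 1/(i+1) for i=1..7:
Weights = [1/2, 1/3, 1/4, 1/5, 1/6, 1/7, 1/8]
Actual relevance: [2, 5, 3, 0, 2, 2, 0]
DCG = 2/2 + 5/3 + 3/4 + 0/5 + 2/6 + 2/7 + 0/8 = 113/28
Ideal relevance (sorted desc): [5, 3, 2, 2, 2, 0, 0]
Ideal DCG = 5/2 + 3/3 + 2/4 + 2/5 + 2/6 + 0/7 + 0/8 = 71/15
nDCG = DCG / ideal_DCG = 113/28 / 71/15 = 1695/1988

1695/1988


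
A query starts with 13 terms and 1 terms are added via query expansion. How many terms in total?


Original terms: 13
Expansion terms: 1
Total = 13 + 1 = 14

14


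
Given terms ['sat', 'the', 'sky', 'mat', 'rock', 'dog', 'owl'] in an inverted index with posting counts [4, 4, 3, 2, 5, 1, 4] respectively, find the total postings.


Summing posting list sizes:
'sat': 4 postings
'the': 4 postings
'sky': 3 postings
'mat': 2 postings
'rock': 5 postings
'dog': 1 postings
'owl': 4 postings
Total = 4 + 4 + 3 + 2 + 5 + 1 + 4 = 23

23


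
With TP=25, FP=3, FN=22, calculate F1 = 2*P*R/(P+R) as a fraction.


F1 = 2 * P * R / (P + R)
P = TP/(TP+FP) = 25/28 = 25/28
R = TP/(TP+FN) = 25/47 = 25/47
2 * P * R = 2 * 25/28 * 25/47 = 625/658
P + R = 25/28 + 25/47 = 1875/1316
F1 = 625/658 / 1875/1316 = 2/3

2/3


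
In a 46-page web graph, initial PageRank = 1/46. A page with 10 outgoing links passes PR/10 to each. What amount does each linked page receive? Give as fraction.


Initial PR = 1/46 = 1/46
Outlinks = 10
Contribution per link = PR / outlinks
= 1/46 / 10
= 1/460

1/460


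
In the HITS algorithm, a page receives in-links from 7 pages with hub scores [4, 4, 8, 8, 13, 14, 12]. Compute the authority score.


Authority = sum of hub scores of in-linkers
In-link 1: hub score = 4
In-link 2: hub score = 4
In-link 3: hub score = 8
In-link 4: hub score = 8
In-link 5: hub score = 13
In-link 6: hub score = 14
In-link 7: hub score = 12
Authority = 4 + 4 + 8 + 8 + 13 + 14 + 12 = 63

63


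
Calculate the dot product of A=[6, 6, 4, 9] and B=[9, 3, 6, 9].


Dot product = sum of element-wise products
A[0]*B[0] = 6*9 = 54
A[1]*B[1] = 6*3 = 18
A[2]*B[2] = 4*6 = 24
A[3]*B[3] = 9*9 = 81
Sum = 54 + 18 + 24 + 81 = 177

177


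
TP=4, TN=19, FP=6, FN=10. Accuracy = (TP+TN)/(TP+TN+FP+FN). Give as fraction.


Accuracy = (TP + TN) / (TP + TN + FP + FN)
TP + TN = 4 + 19 = 23
Total = 4 + 19 + 6 + 10 = 39
Accuracy = 23 / 39 = 23/39

23/39


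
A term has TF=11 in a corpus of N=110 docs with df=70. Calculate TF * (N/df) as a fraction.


TF * (N/df)
= 11 * (110/70)
= 11 * 11/7
= 121/7

121/7


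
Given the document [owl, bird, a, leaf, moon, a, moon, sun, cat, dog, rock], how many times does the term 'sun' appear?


Document has 11 words
Scanning for 'sun':
Found at positions: [7]
Count = 1

1


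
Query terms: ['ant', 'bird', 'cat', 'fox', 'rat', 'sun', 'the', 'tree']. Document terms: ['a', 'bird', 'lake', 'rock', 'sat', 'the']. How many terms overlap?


Query terms: ['ant', 'bird', 'cat', 'fox', 'rat', 'sun', 'the', 'tree']
Document terms: ['a', 'bird', 'lake', 'rock', 'sat', 'the']
Common terms: ['bird', 'the']
Overlap count = 2

2


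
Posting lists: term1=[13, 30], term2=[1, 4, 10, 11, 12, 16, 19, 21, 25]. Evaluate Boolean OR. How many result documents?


Boolean OR: find union of posting lists
term1 docs: [13, 30]
term2 docs: [1, 4, 10, 11, 12, 16, 19, 21, 25]
Union: [1, 4, 10, 11, 12, 13, 16, 19, 21, 25, 30]
|union| = 11

11


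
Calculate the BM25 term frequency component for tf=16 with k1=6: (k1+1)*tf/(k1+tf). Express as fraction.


BM25 TF component = (k1+1)*tf / (k1+tf)
k1 = 6, tf = 16
Numerator = (6+1)*16 = 112
Denominator = 6 + 16 = 22
= 112/22 = 56/11

56/11


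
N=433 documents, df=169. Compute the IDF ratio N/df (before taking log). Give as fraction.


IDF ratio = N / df
= 433 / 169
= 433/169

433/169


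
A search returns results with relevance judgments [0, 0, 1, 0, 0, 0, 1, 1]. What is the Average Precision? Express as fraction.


Computing P@k for each relevant position:
Position 1: not relevant
Position 2: not relevant
Position 3: relevant, P@3 = 1/3 = 1/3
Position 4: not relevant
Position 5: not relevant
Position 6: not relevant
Position 7: relevant, P@7 = 2/7 = 2/7
Position 8: relevant, P@8 = 3/8 = 3/8
Sum of P@k = 1/3 + 2/7 + 3/8 = 167/168
AP = 167/168 / 3 = 167/504

167/504


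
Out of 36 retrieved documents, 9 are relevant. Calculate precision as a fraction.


Precision = relevant_retrieved / total_retrieved
= 9 / 36
= 9 / (9 + 27)
= 1/4

1/4


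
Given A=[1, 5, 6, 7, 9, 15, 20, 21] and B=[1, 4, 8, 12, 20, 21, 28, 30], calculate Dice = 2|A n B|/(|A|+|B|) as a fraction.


A intersect B = [1, 20, 21]
|A intersect B| = 3
|A| = 8, |B| = 8
Dice = 2*3 / (8+8)
= 6 / 16 = 3/8

3/8


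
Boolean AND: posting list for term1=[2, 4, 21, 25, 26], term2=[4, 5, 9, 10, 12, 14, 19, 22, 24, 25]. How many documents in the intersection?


Boolean AND: find intersection of posting lists
term1 docs: [2, 4, 21, 25, 26]
term2 docs: [4, 5, 9, 10, 12, 14, 19, 22, 24, 25]
Intersection: [4, 25]
|intersection| = 2

2


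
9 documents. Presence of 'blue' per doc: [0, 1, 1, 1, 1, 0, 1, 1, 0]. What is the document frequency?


Checking each document for 'blue':
Doc 1: absent
Doc 2: present
Doc 3: present
Doc 4: present
Doc 5: present
Doc 6: absent
Doc 7: present
Doc 8: present
Doc 9: absent
df = sum of presences = 0 + 1 + 1 + 1 + 1 + 0 + 1 + 1 + 0 = 6

6


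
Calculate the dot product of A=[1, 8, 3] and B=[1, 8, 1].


Dot product = sum of element-wise products
A[0]*B[0] = 1*1 = 1
A[1]*B[1] = 8*8 = 64
A[2]*B[2] = 3*1 = 3
Sum = 1 + 64 + 3 = 68

68


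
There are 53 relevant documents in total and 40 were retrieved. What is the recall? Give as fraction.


Recall = retrieved_relevant / total_relevant
= 40 / 53
= 40 / (40 + 13)
= 40/53

40/53


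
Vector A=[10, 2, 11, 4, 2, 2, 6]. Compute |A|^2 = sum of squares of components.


|A|^2 = sum of squared components
A[0]^2 = 10^2 = 100
A[1]^2 = 2^2 = 4
A[2]^2 = 11^2 = 121
A[3]^2 = 4^2 = 16
A[4]^2 = 2^2 = 4
A[5]^2 = 2^2 = 4
A[6]^2 = 6^2 = 36
Sum = 100 + 4 + 121 + 16 + 4 + 4 + 36 = 285

285


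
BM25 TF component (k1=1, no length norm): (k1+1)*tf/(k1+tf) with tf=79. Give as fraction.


BM25 TF component = (k1+1)*tf / (k1+tf)
k1 = 1, tf = 79
Numerator = (1+1)*79 = 158
Denominator = 1 + 79 = 80
= 158/80 = 79/40

79/40


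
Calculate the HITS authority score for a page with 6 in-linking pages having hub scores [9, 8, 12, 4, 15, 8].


Authority = sum of hub scores of in-linkers
In-link 1: hub score = 9
In-link 2: hub score = 8
In-link 3: hub score = 12
In-link 4: hub score = 4
In-link 5: hub score = 15
In-link 6: hub score = 8
Authority = 9 + 8 + 12 + 4 + 15 + 8 = 56

56


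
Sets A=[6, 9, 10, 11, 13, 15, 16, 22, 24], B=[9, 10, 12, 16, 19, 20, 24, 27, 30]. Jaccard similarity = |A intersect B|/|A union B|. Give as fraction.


A intersect B = [9, 10, 16, 24]
|A intersect B| = 4
A union B = [6, 9, 10, 11, 12, 13, 15, 16, 19, 20, 22, 24, 27, 30]
|A union B| = 14
Jaccard = 4/14 = 2/7

2/7


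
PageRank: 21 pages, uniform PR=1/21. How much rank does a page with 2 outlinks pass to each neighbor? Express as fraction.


Initial PR = 1/21 = 1/21
Outlinks = 2
Contribution per link = PR / outlinks
= 1/21 / 2
= 1/42

1/42


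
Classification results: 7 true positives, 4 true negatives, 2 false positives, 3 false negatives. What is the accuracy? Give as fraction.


Accuracy = (TP + TN) / (TP + TN + FP + FN)
TP + TN = 7 + 4 = 11
Total = 7 + 4 + 2 + 3 = 16
Accuracy = 11 / 16 = 11/16

11/16


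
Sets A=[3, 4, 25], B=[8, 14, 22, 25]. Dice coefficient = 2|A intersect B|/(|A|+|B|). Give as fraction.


A intersect B = [25]
|A intersect B| = 1
|A| = 3, |B| = 4
Dice = 2*1 / (3+4)
= 2 / 7 = 2/7

2/7


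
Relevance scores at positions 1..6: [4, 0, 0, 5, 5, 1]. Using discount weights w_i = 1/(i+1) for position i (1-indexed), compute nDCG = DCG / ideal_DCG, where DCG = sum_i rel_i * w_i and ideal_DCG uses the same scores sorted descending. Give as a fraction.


Position discount weights w_i = 1/(i+1) for i=1..6:
Weights = [1/2, 1/3, 1/4, 1/5, 1/6, 1/7]
Actual relevance: [4, 0, 0, 5, 5, 1]
DCG = 4/2 + 0/3 + 0/4 + 5/5 + 5/6 + 1/7 = 167/42
Ideal relevance (sorted desc): [5, 5, 4, 1, 0, 0]
Ideal DCG = 5/2 + 5/3 + 4/4 + 1/5 + 0/6 + 0/7 = 161/30
nDCG = DCG / ideal_DCG = 167/42 / 161/30 = 835/1127

835/1127


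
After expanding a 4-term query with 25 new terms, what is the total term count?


Original terms: 4
Expansion terms: 25
Total = 4 + 25 = 29

29


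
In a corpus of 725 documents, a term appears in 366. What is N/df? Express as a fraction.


IDF ratio = N / df
= 725 / 366
= 725/366

725/366


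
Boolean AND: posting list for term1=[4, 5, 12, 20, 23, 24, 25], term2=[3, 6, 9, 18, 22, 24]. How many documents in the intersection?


Boolean AND: find intersection of posting lists
term1 docs: [4, 5, 12, 20, 23, 24, 25]
term2 docs: [3, 6, 9, 18, 22, 24]
Intersection: [24]
|intersection| = 1

1


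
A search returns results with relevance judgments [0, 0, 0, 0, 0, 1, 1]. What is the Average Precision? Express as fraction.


Computing P@k for each relevant position:
Position 1: not relevant
Position 2: not relevant
Position 3: not relevant
Position 4: not relevant
Position 5: not relevant
Position 6: relevant, P@6 = 1/6 = 1/6
Position 7: relevant, P@7 = 2/7 = 2/7
Sum of P@k = 1/6 + 2/7 = 19/42
AP = 19/42 / 2 = 19/84

19/84


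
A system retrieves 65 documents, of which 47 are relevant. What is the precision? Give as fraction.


Precision = relevant_retrieved / total_retrieved
= 47 / 65
= 47 / (47 + 18)
= 47/65

47/65


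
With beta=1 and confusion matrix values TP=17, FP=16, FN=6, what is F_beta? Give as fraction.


P = TP/(TP+FP) = 17/33 = 17/33
R = TP/(TP+FN) = 17/23 = 17/23
beta^2 = 1^2 = 1
(1 + beta^2) = 2
Numerator = (1+beta^2)*P*R = 578/759
Denominator = beta^2*P + R = 17/33 + 17/23 = 952/759
F_beta = 17/28

17/28


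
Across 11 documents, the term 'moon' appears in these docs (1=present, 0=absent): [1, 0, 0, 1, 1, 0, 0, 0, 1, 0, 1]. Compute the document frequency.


Checking each document for 'moon':
Doc 1: present
Doc 2: absent
Doc 3: absent
Doc 4: present
Doc 5: present
Doc 6: absent
Doc 7: absent
Doc 8: absent
Doc 9: present
Doc 10: absent
Doc 11: present
df = sum of presences = 1 + 0 + 0 + 1 + 1 + 0 + 0 + 0 + 1 + 0 + 1 = 5

5


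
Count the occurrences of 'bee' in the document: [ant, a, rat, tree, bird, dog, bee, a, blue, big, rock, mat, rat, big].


Document has 14 words
Scanning for 'bee':
Found at positions: [6]
Count = 1

1


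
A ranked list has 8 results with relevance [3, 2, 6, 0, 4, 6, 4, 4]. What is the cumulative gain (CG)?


Cumulative Gain = sum of relevance scores
Position 1: rel=3, running sum=3
Position 2: rel=2, running sum=5
Position 3: rel=6, running sum=11
Position 4: rel=0, running sum=11
Position 5: rel=4, running sum=15
Position 6: rel=6, running sum=21
Position 7: rel=4, running sum=25
Position 8: rel=4, running sum=29
CG = 29

29


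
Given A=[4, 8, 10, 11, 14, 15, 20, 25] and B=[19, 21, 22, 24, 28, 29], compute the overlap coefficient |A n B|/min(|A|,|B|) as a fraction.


A intersect B = []
|A intersect B| = 0
min(|A|, |B|) = min(8, 6) = 6
Overlap = 0 / 6 = 0

0


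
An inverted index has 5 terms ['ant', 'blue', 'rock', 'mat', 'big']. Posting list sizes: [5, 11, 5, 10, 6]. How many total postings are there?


Summing posting list sizes:
'ant': 5 postings
'blue': 11 postings
'rock': 5 postings
'mat': 10 postings
'big': 6 postings
Total = 5 + 11 + 5 + 10 + 6 = 37

37


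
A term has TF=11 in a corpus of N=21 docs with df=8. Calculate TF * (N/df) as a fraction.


TF * (N/df)
= 11 * (21/8)
= 11 * 21/8
= 231/8

231/8


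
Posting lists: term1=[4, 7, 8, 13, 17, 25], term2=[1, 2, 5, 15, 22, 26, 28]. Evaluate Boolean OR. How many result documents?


Boolean OR: find union of posting lists
term1 docs: [4, 7, 8, 13, 17, 25]
term2 docs: [1, 2, 5, 15, 22, 26, 28]
Union: [1, 2, 4, 5, 7, 8, 13, 15, 17, 22, 25, 26, 28]
|union| = 13

13


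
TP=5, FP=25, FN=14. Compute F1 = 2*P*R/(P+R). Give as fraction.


F1 = 2 * P * R / (P + R)
P = TP/(TP+FP) = 5/30 = 1/6
R = TP/(TP+FN) = 5/19 = 5/19
2 * P * R = 2 * 1/6 * 5/19 = 5/57
P + R = 1/6 + 5/19 = 49/114
F1 = 5/57 / 49/114 = 10/49

10/49


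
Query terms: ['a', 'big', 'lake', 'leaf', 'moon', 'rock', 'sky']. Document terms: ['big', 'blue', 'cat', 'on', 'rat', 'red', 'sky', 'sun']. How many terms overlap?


Query terms: ['a', 'big', 'lake', 'leaf', 'moon', 'rock', 'sky']
Document terms: ['big', 'blue', 'cat', 'on', 'rat', 'red', 'sky', 'sun']
Common terms: ['big', 'sky']
Overlap count = 2

2


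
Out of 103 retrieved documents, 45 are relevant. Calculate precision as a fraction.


Precision = relevant_retrieved / total_retrieved
= 45 / 103
= 45 / (45 + 58)
= 45/103

45/103


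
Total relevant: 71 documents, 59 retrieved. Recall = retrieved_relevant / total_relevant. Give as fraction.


Recall = retrieved_relevant / total_relevant
= 59 / 71
= 59 / (59 + 12)
= 59/71

59/71


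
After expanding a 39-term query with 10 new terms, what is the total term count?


Original terms: 39
Expansion terms: 10
Total = 39 + 10 = 49

49


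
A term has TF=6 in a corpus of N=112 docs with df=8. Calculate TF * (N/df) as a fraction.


TF * (N/df)
= 6 * (112/8)
= 6 * 14
= 84

84


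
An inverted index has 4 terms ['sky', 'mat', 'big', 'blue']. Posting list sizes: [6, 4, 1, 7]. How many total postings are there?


Summing posting list sizes:
'sky': 6 postings
'mat': 4 postings
'big': 1 postings
'blue': 7 postings
Total = 6 + 4 + 1 + 7 = 18

18


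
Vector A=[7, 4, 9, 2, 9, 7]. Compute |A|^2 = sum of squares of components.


|A|^2 = sum of squared components
A[0]^2 = 7^2 = 49
A[1]^2 = 4^2 = 16
A[2]^2 = 9^2 = 81
A[3]^2 = 2^2 = 4
A[4]^2 = 9^2 = 81
A[5]^2 = 7^2 = 49
Sum = 49 + 16 + 81 + 4 + 81 + 49 = 280

280


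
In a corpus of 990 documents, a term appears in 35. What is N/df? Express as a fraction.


IDF ratio = N / df
= 990 / 35
= 198/7

198/7


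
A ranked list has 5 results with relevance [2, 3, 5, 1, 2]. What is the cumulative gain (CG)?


Cumulative Gain = sum of relevance scores
Position 1: rel=2, running sum=2
Position 2: rel=3, running sum=5
Position 3: rel=5, running sum=10
Position 4: rel=1, running sum=11
Position 5: rel=2, running sum=13
CG = 13

13


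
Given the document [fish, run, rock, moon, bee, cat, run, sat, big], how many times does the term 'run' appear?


Document has 9 words
Scanning for 'run':
Found at positions: [1, 6]
Count = 2

2


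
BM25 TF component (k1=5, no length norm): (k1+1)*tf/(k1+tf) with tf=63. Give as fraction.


BM25 TF component = (k1+1)*tf / (k1+tf)
k1 = 5, tf = 63
Numerator = (5+1)*63 = 378
Denominator = 5 + 63 = 68
= 378/68 = 189/34

189/34


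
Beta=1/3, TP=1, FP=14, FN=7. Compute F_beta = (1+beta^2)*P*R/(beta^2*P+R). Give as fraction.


P = TP/(TP+FP) = 1/15 = 1/15
R = TP/(TP+FN) = 1/8 = 1/8
beta^2 = 1/3^2 = 1/9
(1 + beta^2) = 10/9
Numerator = (1+beta^2)*P*R = 1/108
Denominator = beta^2*P + R = 1/135 + 1/8 = 143/1080
F_beta = 10/143

10/143


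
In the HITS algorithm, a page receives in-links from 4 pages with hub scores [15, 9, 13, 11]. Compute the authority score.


Authority = sum of hub scores of in-linkers
In-link 1: hub score = 15
In-link 2: hub score = 9
In-link 3: hub score = 13
In-link 4: hub score = 11
Authority = 15 + 9 + 13 + 11 = 48

48


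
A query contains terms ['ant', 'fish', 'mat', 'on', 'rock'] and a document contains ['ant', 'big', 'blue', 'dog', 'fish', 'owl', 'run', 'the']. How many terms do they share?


Query terms: ['ant', 'fish', 'mat', 'on', 'rock']
Document terms: ['ant', 'big', 'blue', 'dog', 'fish', 'owl', 'run', 'the']
Common terms: ['ant', 'fish']
Overlap count = 2

2


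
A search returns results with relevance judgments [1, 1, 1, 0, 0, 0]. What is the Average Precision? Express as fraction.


Computing P@k for each relevant position:
Position 1: relevant, P@1 = 1/1 = 1
Position 2: relevant, P@2 = 2/2 = 1
Position 3: relevant, P@3 = 3/3 = 1
Position 4: not relevant
Position 5: not relevant
Position 6: not relevant
Sum of P@k = 1 + 1 + 1 = 3
AP = 3 / 3 = 1

1


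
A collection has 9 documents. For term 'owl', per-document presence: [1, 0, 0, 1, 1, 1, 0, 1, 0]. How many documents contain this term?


Checking each document for 'owl':
Doc 1: present
Doc 2: absent
Doc 3: absent
Doc 4: present
Doc 5: present
Doc 6: present
Doc 7: absent
Doc 8: present
Doc 9: absent
df = sum of presences = 1 + 0 + 0 + 1 + 1 + 1 + 0 + 1 + 0 = 5

5


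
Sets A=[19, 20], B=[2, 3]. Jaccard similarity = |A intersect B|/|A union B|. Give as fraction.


A intersect B = []
|A intersect B| = 0
A union B = [2, 3, 19, 20]
|A union B| = 4
Jaccard = 0/4 = 0

0


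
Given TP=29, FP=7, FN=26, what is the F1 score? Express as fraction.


F1 = 2 * P * R / (P + R)
P = TP/(TP+FP) = 29/36 = 29/36
R = TP/(TP+FN) = 29/55 = 29/55
2 * P * R = 2 * 29/36 * 29/55 = 841/990
P + R = 29/36 + 29/55 = 2639/1980
F1 = 841/990 / 2639/1980 = 58/91

58/91


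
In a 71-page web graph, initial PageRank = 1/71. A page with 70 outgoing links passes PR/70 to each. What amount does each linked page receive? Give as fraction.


Initial PR = 1/71 = 1/71
Outlinks = 70
Contribution per link = PR / outlinks
= 1/71 / 70
= 1/4970

1/4970


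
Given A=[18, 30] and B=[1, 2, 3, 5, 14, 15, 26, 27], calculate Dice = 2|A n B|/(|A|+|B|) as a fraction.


A intersect B = []
|A intersect B| = 0
|A| = 2, |B| = 8
Dice = 2*0 / (2+8)
= 0 / 10 = 0

0


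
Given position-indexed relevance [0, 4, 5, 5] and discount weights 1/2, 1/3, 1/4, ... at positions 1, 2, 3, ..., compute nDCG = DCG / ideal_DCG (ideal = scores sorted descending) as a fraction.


Position discount weights w_i = 1/(i+1) for i=1..4:
Weights = [1/2, 1/3, 1/4, 1/5]
Actual relevance: [0, 4, 5, 5]
DCG = 0/2 + 4/3 + 5/4 + 5/5 = 43/12
Ideal relevance (sorted desc): [5, 5, 4, 0]
Ideal DCG = 5/2 + 5/3 + 4/4 + 0/5 = 31/6
nDCG = DCG / ideal_DCG = 43/12 / 31/6 = 43/62

43/62
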